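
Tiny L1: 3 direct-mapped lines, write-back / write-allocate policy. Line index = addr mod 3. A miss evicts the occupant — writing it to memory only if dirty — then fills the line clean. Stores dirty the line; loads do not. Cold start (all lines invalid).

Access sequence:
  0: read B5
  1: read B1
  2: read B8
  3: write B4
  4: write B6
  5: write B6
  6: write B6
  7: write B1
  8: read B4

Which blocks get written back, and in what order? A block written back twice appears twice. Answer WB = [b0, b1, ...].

0: R B5 → L2 miss [-]
1: R B1 → L1 miss [-]
2: R B8 → L2 miss [-]
3: W B4 → L1 miss [D]
4: W B6 → L0 miss [D]
5: W B6 → L0 hit [D]
6: W B6 → L0 hit [D]
7: W B1 → L1 miss wb→B4 [D]
8: R B4 → L1 miss wb→B1 [-]

WB = [4, 1]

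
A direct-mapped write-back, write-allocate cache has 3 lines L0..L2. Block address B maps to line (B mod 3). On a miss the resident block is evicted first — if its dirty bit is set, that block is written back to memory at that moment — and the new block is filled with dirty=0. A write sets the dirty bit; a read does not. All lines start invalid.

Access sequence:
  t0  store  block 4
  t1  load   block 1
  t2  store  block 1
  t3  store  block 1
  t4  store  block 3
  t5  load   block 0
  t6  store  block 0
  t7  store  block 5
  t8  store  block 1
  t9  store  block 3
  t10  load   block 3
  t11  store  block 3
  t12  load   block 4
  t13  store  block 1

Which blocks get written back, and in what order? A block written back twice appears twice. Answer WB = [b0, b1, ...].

WB = [4, 3, 0, 1]

  0 | W B4 → L1 miss [D]
  1 | R B1 → L1 miss wb→B4 [-]
  2 | W B1 → L1 hit [D]
  3 | W B1 → L1 hit [D]
  4 | W B3 → L0 miss [D]
  5 | R B0 → L0 miss wb→B3 [-]
  6 | W B0 → L0 hit [D]
  7 | W B5 → L2 miss [D]
  8 | W B1 → L1 hit [D]
  9 | W B3 → L0 miss wb→B0 [D]
  10 | R B3 → L0 hit [D]
  11 | W B3 → L0 hit [D]
  12 | R B4 → L1 miss wb→B1 [-]
  13 | W B1 → L1 miss [D]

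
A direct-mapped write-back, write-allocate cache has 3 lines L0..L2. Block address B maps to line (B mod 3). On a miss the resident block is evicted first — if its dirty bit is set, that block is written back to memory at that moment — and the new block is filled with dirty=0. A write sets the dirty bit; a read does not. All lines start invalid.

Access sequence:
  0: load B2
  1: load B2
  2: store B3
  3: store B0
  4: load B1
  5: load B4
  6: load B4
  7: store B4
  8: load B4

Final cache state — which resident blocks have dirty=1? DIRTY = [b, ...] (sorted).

DIRTY = [0, 4]

  0 | R B2 → L2 miss [-]
  1 | R B2 → L2 hit [-]
  2 | W B3 → L0 miss [D]
  3 | W B0 → L0 miss wb→B3 [D]
  4 | R B1 → L1 miss [-]
  5 | R B4 → L1 miss [-]
  6 | R B4 → L1 hit [-]
  7 | W B4 → L1 hit [D]
  8 | R B4 → L1 hit [D]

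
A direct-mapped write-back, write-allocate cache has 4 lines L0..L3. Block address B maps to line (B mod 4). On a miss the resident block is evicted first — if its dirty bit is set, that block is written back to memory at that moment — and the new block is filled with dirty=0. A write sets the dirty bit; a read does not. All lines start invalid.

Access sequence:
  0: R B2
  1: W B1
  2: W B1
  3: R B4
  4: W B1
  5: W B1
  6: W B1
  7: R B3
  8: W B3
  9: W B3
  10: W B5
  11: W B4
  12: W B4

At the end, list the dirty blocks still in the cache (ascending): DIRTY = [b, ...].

DIRTY = [3, 4, 5]

  0 | R B2 → L2 miss [-]
  1 | W B1 → L1 miss [D]
  2 | W B1 → L1 hit [D]
  3 | R B4 → L0 miss [-]
  4 | W B1 → L1 hit [D]
  5 | W B1 → L1 hit [D]
  6 | W B1 → L1 hit [D]
  7 | R B3 → L3 miss [-]
  8 | W B3 → L3 hit [D]
  9 | W B3 → L3 hit [D]
  10 | W B5 → L1 miss wb→B1 [D]
  11 | W B4 → L0 hit [D]
  12 | W B4 → L0 hit [D]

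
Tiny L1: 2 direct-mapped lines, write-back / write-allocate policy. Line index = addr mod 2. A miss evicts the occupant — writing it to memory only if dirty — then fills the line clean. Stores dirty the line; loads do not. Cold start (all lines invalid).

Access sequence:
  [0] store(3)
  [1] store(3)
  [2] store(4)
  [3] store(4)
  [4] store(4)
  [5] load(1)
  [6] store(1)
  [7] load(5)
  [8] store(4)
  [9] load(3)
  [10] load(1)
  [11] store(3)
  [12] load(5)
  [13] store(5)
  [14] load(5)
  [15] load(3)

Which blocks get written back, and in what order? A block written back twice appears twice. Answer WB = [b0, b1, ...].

WB = [3, 1, 3, 5]

  0 | W B3 → L1 miss [D]
  1 | W B3 → L1 hit [D]
  2 | W B4 → L0 miss [D]
  3 | W B4 → L0 hit [D]
  4 | W B4 → L0 hit [D]
  5 | R B1 → L1 miss wb→B3 [-]
  6 | W B1 → L1 hit [D]
  7 | R B5 → L1 miss wb→B1 [-]
  8 | W B4 → L0 hit [D]
  9 | R B3 → L1 miss [-]
  10 | R B1 → L1 miss [-]
  11 | W B3 → L1 miss [D]
  12 | R B5 → L1 miss wb→B3 [-]
  13 | W B5 → L1 hit [D]
  14 | R B5 → L1 hit [D]
  15 | R B3 → L1 miss wb→B5 [-]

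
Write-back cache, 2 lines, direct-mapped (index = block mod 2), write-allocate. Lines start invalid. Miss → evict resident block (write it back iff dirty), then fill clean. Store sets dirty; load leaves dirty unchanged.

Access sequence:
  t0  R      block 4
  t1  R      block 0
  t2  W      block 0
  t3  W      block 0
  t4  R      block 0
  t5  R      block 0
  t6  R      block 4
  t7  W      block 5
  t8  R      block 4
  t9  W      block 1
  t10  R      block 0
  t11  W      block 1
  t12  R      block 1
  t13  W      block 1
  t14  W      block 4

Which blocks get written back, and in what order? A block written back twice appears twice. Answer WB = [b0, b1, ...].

WB = [0, 5]

0: R B4 -> L0 miss  d=-]
1: R B0 -> L0 miss  d=-]
2: W B0 -> L0 hit  d=D]
3: W B0 -> L0 hit  d=D]
4: R B0 -> L0 hit  d=D]
5: R B0 -> L0 hit  d=D]
6: R B4 -> L0 miss wb->B0  d=-]
7: W B5 -> L1 miss  d=D]
8: R B4 -> L0 hit  d=-]
9: W B1 -> L1 miss wb->B5  d=D]
10: R B0 -> L0 miss  d=-]
11: W B1 -> L1 hit  d=D]
12: R B1 -> L1 hit  d=D]
13: W B1 -> L1 hit  d=D]
14: W B4 -> L0 miss  d=D]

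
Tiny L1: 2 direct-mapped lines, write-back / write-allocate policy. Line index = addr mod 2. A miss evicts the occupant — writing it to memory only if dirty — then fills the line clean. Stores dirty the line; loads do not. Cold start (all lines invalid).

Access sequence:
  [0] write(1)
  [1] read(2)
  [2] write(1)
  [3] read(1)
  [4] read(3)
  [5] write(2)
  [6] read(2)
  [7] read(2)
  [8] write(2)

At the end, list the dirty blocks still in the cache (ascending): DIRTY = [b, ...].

0: W B1 → L1 miss [D]
1: R B2 → L0 miss [-]
2: W B1 → L1 hit [D]
3: R B1 → L1 hit [D]
4: R B3 → L1 miss wb→B1 [-]
5: W B2 → L0 hit [D]
6: R B2 → L0 hit [D]
7: R B2 → L0 hit [D]
8: W B2 → L0 hit [D]

DIRTY = [2]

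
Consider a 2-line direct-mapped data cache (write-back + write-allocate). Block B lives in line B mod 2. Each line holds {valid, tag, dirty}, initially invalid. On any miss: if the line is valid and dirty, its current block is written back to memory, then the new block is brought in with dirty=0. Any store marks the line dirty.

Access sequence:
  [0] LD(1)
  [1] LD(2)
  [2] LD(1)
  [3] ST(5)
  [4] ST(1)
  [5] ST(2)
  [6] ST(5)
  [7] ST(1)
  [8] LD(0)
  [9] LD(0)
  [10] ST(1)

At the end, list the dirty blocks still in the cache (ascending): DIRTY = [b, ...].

DIRTY = [1]

0: R B1 -> L1 miss  d=-]
1: R B2 -> L0 miss  d=-]
2: R B1 -> L1 hit  d=-]
3: W B5 -> L1 miss  d=D]
4: W B1 -> L1 miss wb->B5  d=D]
5: W B2 -> L0 hit  d=D]
6: W B5 -> L1 miss wb->B1  d=D]
7: W B1 -> L1 miss wb->B5  d=D]
8: R B0 -> L0 miss wb->B2  d=-]
9: R B0 -> L0 hit  d=-]
10: W B1 -> L1 hit  d=D]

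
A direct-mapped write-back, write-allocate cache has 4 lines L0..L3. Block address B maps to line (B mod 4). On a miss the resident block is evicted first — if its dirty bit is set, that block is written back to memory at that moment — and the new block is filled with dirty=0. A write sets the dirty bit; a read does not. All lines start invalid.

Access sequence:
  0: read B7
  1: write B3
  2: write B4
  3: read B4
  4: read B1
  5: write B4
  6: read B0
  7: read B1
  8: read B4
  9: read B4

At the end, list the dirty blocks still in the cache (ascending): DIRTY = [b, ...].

DIRTY = [3]

0: R B7 → L3 miss [-]
1: W B3 → L3 miss [D]
2: W B4 → L0 miss [D]
3: R B4 → L0 hit [D]
4: R B1 → L1 miss [-]
5: W B4 → L0 hit [D]
6: R B0 → L0 miss wb→B4 [-]
7: R B1 → L1 hit [-]
8: R B4 → L0 miss [-]
9: R B4 → L0 hit [-]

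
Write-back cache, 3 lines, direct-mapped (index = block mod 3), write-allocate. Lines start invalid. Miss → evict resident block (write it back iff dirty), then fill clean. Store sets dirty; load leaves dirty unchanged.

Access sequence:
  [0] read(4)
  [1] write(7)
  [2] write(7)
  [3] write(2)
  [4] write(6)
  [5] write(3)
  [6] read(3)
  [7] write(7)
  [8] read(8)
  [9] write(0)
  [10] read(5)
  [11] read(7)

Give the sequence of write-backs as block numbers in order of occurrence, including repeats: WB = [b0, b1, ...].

WB = [6, 2, 3]

0: R B4 -> L1 miss  d=-]
1: W B7 -> L1 miss  d=D]
2: W B7 -> L1 hit  d=D]
3: W B2 -> L2 miss  d=D]
4: W B6 -> L0 miss  d=D]
5: W B3 -> L0 miss wb->B6  d=D]
6: R B3 -> L0 hit  d=D]
7: W B7 -> L1 hit  d=D]
8: R B8 -> L2 miss wb->B2  d=-]
9: W B0 -> L0 miss wb->B3  d=D]
10: R B5 -> L2 miss  d=-]
11: R B7 -> L1 hit  d=D]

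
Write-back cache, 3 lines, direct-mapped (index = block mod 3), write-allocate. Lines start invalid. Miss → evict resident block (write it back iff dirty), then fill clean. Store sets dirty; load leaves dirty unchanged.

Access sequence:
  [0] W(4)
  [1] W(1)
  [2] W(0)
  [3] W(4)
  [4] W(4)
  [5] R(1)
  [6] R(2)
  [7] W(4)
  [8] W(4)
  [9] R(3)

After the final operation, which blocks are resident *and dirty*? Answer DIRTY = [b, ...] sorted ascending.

0: W B4 -> L1 miss  d=D]
1: W B1 -> L1 miss wb->B4  d=D]
2: W B0 -> L0 miss  d=D]
3: W B4 -> L1 miss wb->B1  d=D]
4: W B4 -> L1 hit  d=D]
5: R B1 -> L1 miss wb->B4  d=-]
6: R B2 -> L2 miss  d=-]
7: W B4 -> L1 miss  d=D]
8: W B4 -> L1 hit  d=D]
9: R B3 -> L0 miss wb->B0  d=-]

DIRTY = [4]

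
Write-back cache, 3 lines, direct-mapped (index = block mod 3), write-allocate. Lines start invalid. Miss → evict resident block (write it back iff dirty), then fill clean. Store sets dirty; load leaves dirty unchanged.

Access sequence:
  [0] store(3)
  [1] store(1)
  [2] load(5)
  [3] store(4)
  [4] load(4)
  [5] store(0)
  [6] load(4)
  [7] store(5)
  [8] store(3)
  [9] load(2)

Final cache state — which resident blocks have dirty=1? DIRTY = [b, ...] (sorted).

DIRTY = [3, 4]

0: W B3 → L0 miss [D]
1: W B1 → L1 miss [D]
2: R B5 → L2 miss [-]
3: W B4 → L1 miss wb→B1 [D]
4: R B4 → L1 hit [D]
5: W B0 → L0 miss wb→B3 [D]
6: R B4 → L1 hit [D]
7: W B5 → L2 hit [D]
8: W B3 → L0 miss wb→B0 [D]
9: R B2 → L2 miss wb→B5 [-]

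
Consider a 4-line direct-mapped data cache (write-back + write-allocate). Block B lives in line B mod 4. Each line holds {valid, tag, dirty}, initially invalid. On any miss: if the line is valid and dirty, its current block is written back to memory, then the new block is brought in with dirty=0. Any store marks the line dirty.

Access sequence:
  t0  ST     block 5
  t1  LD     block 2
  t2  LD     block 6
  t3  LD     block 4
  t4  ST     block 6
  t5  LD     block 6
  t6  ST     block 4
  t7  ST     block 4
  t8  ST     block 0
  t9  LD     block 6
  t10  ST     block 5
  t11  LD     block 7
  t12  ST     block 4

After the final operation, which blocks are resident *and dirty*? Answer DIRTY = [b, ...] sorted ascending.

  0 | W B5 → L1 miss [D]
  1 | R B2 → L2 miss [-]
  2 | R B6 → L2 miss [-]
  3 | R B4 → L0 miss [-]
  4 | W B6 → L2 hit [D]
  5 | R B6 → L2 hit [D]
  6 | W B4 → L0 hit [D]
  7 | W B4 → L0 hit [D]
  8 | W B0 → L0 miss wb→B4 [D]
  9 | R B6 → L2 hit [D]
  10 | W B5 → L1 hit [D]
  11 | R B7 → L3 miss [-]
  12 | W B4 → L0 miss wb→B0 [D]

DIRTY = [4, 5, 6]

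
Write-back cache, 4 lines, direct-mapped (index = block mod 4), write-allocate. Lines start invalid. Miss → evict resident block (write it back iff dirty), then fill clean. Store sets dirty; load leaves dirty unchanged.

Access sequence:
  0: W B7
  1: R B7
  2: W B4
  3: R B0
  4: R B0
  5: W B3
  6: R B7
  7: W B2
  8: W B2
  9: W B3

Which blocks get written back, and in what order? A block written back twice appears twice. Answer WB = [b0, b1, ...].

0: W B7 → L3 miss [D]
1: R B7 → L3 hit [D]
2: W B4 → L0 miss [D]
3: R B0 → L0 miss wb→B4 [-]
4: R B0 → L0 hit [-]
5: W B3 → L3 miss wb→B7 [D]
6: R B7 → L3 miss wb→B3 [-]
7: W B2 → L2 miss [D]
8: W B2 → L2 hit [D]
9: W B3 → L3 miss [D]

WB = [4, 7, 3]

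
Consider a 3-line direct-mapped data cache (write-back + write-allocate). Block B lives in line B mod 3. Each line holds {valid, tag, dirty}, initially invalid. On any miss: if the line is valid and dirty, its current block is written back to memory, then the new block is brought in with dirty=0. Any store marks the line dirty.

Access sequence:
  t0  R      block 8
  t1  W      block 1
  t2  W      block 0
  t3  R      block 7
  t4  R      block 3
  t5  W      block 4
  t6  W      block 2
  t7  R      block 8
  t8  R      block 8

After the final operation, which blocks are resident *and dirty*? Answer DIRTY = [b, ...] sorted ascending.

  0 | R B8 → L2 miss [-]
  1 | W B1 → L1 miss [D]
  2 | W B0 → L0 miss [D]
  3 | R B7 → L1 miss wb→B1 [-]
  4 | R B3 → L0 miss wb→B0 [-]
  5 | W B4 → L1 miss [D]
  6 | W B2 → L2 miss [D]
  7 | R B8 → L2 miss wb→B2 [-]
  8 | R B8 → L2 hit [-]

DIRTY = [4]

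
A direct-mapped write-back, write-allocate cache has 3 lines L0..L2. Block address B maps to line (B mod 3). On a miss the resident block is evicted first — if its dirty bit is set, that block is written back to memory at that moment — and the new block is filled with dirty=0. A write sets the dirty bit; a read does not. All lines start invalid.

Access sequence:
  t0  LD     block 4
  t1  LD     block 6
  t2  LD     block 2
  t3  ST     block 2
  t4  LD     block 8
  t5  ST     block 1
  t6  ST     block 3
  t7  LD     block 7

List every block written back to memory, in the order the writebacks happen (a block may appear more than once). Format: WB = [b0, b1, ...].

0: R B4 → L1 miss [-]
1: R B6 → L0 miss [-]
2: R B2 → L2 miss [-]
3: W B2 → L2 hit [D]
4: R B8 → L2 miss wb→B2 [-]
5: W B1 → L1 miss [D]
6: W B3 → L0 miss [D]
7: R B7 → L1 miss wb→B1 [-]

WB = [2, 1]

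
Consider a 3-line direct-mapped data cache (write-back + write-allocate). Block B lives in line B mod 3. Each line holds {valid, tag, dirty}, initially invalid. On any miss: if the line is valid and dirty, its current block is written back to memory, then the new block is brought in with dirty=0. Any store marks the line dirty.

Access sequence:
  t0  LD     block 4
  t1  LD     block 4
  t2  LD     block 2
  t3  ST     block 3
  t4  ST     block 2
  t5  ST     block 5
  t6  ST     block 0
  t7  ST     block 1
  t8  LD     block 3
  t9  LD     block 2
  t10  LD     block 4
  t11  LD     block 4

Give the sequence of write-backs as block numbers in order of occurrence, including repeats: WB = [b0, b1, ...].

  0 | R B4 → L1 miss [-]
  1 | R B4 → L1 hit [-]
  2 | R B2 → L2 miss [-]
  3 | W B3 → L0 miss [D]
  4 | W B2 → L2 hit [D]
  5 | W B5 → L2 miss wb→B2 [D]
  6 | W B0 → L0 miss wb→B3 [D]
  7 | W B1 → L1 miss [D]
  8 | R B3 → L0 miss wb→B0 [-]
  9 | R B2 → L2 miss wb→B5 [-]
  10 | R B4 → L1 miss wb→B1 [-]
  11 | R B4 → L1 hit [-]

WB = [2, 3, 0, 5, 1]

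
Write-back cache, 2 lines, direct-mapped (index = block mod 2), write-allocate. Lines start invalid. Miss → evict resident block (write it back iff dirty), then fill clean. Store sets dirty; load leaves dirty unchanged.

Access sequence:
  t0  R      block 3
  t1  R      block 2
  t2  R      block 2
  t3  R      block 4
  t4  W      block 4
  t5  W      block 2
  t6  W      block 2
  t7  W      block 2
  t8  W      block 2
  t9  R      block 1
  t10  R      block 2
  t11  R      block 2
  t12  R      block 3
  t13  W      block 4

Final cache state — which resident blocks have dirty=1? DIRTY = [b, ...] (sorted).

0: R B3 -> L1 miss  d=-]
1: R B2 -> L0 miss  d=-]
2: R B2 -> L0 hit  d=-]
3: R B4 -> L0 miss  d=-]
4: W B4 -> L0 hit  d=D]
5: W B2 -> L0 miss wb->B4  d=D]
6: W B2 -> L0 hit  d=D]
7: W B2 -> L0 hit  d=D]
8: W B2 -> L0 hit  d=D]
9: R B1 -> L1 miss  d=-]
10: R B2 -> L0 hit  d=D]
11: R B2 -> L0 hit  d=D]
12: R B3 -> L1 miss  d=-]
13: W B4 -> L0 miss wb->B2  d=D]

DIRTY = [4]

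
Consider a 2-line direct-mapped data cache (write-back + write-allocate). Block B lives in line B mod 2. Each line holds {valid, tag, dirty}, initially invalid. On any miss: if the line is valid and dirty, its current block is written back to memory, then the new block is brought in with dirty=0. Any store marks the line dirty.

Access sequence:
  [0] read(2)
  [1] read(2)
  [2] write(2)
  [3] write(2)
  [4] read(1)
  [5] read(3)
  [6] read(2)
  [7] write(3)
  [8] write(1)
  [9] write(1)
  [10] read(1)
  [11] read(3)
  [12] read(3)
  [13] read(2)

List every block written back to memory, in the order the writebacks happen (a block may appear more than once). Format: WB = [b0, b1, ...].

0: R B2 → L0 miss [-]
1: R B2 → L0 hit [-]
2: W B2 → L0 hit [D]
3: W B2 → L0 hit [D]
4: R B1 → L1 miss [-]
5: R B3 → L1 miss [-]
6: R B2 → L0 hit [D]
7: W B3 → L1 hit [D]
8: W B1 → L1 miss wb→B3 [D]
9: W B1 → L1 hit [D]
10: R B1 → L1 hit [D]
11: R B3 → L1 miss wb→B1 [-]
12: R B3 → L1 hit [-]
13: R B2 → L0 hit [D]

WB = [3, 1]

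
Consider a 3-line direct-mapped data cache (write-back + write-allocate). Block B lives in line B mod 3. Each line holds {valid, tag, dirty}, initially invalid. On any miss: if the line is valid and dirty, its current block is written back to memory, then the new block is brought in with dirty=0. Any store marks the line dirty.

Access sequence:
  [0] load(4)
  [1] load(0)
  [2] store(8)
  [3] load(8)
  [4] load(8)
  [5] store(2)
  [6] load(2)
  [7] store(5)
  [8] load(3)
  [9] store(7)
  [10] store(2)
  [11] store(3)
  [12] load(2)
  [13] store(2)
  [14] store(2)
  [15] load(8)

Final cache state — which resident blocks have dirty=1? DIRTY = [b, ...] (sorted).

  0 | R B4 → L1 miss [-]
  1 | R B0 → L0 miss [-]
  2 | W B8 → L2 miss [D]
  3 | R B8 → L2 hit [D]
  4 | R B8 → L2 hit [D]
  5 | W B2 → L2 miss wb→B8 [D]
  6 | R B2 → L2 hit [D]
  7 | W B5 → L2 miss wb→B2 [D]
  8 | R B3 → L0 miss [-]
  9 | W B7 → L1 miss [D]
  10 | W B2 → L2 miss wb→B5 [D]
  11 | W B3 → L0 hit [D]
  12 | R B2 → L2 hit [D]
  13 | W B2 → L2 hit [D]
  14 | W B2 → L2 hit [D]
  15 | R B8 → L2 miss wb→B2 [-]

DIRTY = [3, 7]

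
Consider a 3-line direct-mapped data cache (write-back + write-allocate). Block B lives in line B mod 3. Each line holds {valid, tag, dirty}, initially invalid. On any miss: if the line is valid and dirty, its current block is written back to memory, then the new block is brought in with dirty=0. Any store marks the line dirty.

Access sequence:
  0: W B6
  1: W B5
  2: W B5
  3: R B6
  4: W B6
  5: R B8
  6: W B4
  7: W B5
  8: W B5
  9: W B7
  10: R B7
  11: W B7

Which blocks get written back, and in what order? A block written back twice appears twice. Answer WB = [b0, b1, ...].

0: W B6 → L0 miss [D]
1: W B5 → L2 miss [D]
2: W B5 → L2 hit [D]
3: R B6 → L0 hit [D]
4: W B6 → L0 hit [D]
5: R B8 → L2 miss wb→B5 [-]
6: W B4 → L1 miss [D]
7: W B5 → L2 miss [D]
8: W B5 → L2 hit [D]
9: W B7 → L1 miss wb→B4 [D]
10: R B7 → L1 hit [D]
11: W B7 → L1 hit [D]

WB = [5, 4]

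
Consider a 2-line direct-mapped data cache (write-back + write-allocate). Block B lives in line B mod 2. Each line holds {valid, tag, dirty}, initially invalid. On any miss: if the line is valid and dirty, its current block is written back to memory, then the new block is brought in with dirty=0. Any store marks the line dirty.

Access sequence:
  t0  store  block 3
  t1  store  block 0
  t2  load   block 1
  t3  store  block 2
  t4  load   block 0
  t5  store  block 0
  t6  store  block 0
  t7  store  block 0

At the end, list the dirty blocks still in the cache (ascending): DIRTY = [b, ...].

DIRTY = [0]

0: W B3 -> L1 miss  d=D]
1: W B0 -> L0 miss  d=D]
2: R B1 -> L1 miss wb->B3  d=-]
3: W B2 -> L0 miss wb->B0  d=D]
4: R B0 -> L0 miss wb->B2  d=-]
5: W B0 -> L0 hit  d=D]
6: W B0 -> L0 hit  d=D]
7: W B0 -> L0 hit  d=D]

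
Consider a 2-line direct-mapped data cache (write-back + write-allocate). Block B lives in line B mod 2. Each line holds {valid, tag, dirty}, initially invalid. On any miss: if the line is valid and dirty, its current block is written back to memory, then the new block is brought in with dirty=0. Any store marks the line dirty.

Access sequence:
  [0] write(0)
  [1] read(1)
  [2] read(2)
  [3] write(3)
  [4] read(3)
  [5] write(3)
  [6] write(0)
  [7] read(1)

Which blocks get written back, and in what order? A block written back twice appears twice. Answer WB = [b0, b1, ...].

  0 | W B0 → L0 miss [D]
  1 | R B1 → L1 miss [-]
  2 | R B2 → L0 miss wb→B0 [-]
  3 | W B3 → L1 miss [D]
  4 | R B3 → L1 hit [D]
  5 | W B3 → L1 hit [D]
  6 | W B0 → L0 miss [D]
  7 | R B1 → L1 miss wb→B3 [-]

WB = [0, 3]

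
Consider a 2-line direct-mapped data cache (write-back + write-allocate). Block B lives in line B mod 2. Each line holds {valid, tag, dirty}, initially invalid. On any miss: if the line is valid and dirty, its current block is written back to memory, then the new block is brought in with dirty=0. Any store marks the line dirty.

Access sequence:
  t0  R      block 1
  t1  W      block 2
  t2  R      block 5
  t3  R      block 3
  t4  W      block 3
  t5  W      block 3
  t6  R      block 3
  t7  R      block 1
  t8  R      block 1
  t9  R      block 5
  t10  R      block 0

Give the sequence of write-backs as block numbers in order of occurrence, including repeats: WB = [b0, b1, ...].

  0 | R B1 → L1 miss [-]
  1 | W B2 → L0 miss [D]
  2 | R B5 → L1 miss [-]
  3 | R B3 → L1 miss [-]
  4 | W B3 → L1 hit [D]
  5 | W B3 → L1 hit [D]
  6 | R B3 → L1 hit [D]
  7 | R B1 → L1 miss wb→B3 [-]
  8 | R B1 → L1 hit [-]
  9 | R B5 → L1 miss [-]
  10 | R B0 → L0 miss wb→B2 [-]

WB = [3, 2]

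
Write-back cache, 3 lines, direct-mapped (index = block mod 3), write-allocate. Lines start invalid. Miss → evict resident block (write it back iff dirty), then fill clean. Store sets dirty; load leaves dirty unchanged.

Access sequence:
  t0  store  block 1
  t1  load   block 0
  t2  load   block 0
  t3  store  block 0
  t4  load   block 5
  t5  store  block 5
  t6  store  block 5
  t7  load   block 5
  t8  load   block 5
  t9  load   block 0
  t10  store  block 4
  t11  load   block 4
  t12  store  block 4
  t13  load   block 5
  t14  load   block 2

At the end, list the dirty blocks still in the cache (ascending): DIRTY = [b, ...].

0: W B1 -> L1 miss  d=D]
1: R B0 -> L0 miss  d=-]
2: R B0 -> L0 hit  d=-]
3: W B0 -> L0 hit  d=D]
4: R B5 -> L2 miss  d=-]
5: W B5 -> L2 hit  d=D]
6: W B5 -> L2 hit  d=D]
7: R B5 -> L2 hit  d=D]
8: R B5 -> L2 hit  d=D]
9: R B0 -> L0 hit  d=D]
10: W B4 -> L1 miss wb->B1  d=D]
11: R B4 -> L1 hit  d=D]
12: W B4 -> L1 hit  d=D]
13: R B5 -> L2 hit  d=D]
14: R B2 -> L2 miss wb->B5  d=-]

DIRTY = [0, 4]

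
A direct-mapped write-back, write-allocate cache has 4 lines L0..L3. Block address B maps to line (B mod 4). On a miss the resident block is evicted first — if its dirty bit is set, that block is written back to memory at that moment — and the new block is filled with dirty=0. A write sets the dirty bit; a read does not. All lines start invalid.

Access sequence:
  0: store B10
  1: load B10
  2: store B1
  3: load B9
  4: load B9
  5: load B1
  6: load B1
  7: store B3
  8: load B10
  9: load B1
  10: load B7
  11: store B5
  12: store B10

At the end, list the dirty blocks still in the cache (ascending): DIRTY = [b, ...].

DIRTY = [5, 10]

0: W B10 -> L2 miss  d=D]
1: R B10 -> L2 hit  d=D]
2: W B1 -> L1 miss  d=D]
3: R B9 -> L1 miss wb->B1  d=-]
4: R B9 -> L1 hit  d=-]
5: R B1 -> L1 miss  d=-]
6: R B1 -> L1 hit  d=-]
7: W B3 -> L3 miss  d=D]
8: R B10 -> L2 hit  d=D]
9: R B1 -> L1 hit  d=-]
10: R B7 -> L3 miss wb->B3  d=-]
11: W B5 -> L1 miss  d=D]
12: W B10 -> L2 hit  d=D]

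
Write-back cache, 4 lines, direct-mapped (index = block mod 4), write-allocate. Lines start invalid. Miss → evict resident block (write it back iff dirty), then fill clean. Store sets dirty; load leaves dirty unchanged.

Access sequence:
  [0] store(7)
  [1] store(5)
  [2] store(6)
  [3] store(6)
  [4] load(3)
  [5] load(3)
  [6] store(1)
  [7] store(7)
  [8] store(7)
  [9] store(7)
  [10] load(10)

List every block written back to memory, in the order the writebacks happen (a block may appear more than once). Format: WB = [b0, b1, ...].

  0 | W B7 → L3 miss [D]
  1 | W B5 → L1 miss [D]
  2 | W B6 → L2 miss [D]
  3 | W B6 → L2 hit [D]
  4 | R B3 → L3 miss wb→B7 [-]
  5 | R B3 → L3 hit [-]
  6 | W B1 → L1 miss wb→B5 [D]
  7 | W B7 → L3 miss [D]
  8 | W B7 → L3 hit [D]
  9 | W B7 → L3 hit [D]
  10 | R B10 → L2 miss wb→B6 [-]

WB = [7, 5, 6]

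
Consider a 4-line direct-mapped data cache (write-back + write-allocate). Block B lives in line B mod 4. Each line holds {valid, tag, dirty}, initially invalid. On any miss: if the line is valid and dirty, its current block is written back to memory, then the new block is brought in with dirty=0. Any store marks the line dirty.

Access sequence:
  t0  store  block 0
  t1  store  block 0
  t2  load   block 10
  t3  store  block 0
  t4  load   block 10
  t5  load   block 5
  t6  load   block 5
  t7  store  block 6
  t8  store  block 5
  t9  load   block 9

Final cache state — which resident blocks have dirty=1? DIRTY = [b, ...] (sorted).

DIRTY = [0, 6]

  0 | W B0 → L0 miss [D]
  1 | W B0 → L0 hit [D]
  2 | R B10 → L2 miss [-]
  3 | W B0 → L0 hit [D]
  4 | R B10 → L2 hit [-]
  5 | R B5 → L1 miss [-]
  6 | R B5 → L1 hit [-]
  7 | W B6 → L2 miss [D]
  8 | W B5 → L1 hit [D]
  9 | R B9 → L1 miss wb→B5 [-]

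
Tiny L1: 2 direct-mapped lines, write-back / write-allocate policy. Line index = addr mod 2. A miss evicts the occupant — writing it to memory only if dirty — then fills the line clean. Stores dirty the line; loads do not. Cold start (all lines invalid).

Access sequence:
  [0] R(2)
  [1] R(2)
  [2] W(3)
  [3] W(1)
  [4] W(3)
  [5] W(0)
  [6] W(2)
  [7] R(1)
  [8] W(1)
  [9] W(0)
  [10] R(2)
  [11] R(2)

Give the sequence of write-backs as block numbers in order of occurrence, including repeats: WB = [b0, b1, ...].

WB = [3, 1, 0, 3, 2, 0]

  0 | R B2 → L0 miss [-]
  1 | R B2 → L0 hit [-]
  2 | W B3 → L1 miss [D]
  3 | W B1 → L1 miss wb→B3 [D]
  4 | W B3 → L1 miss wb→B1 [D]
  5 | W B0 → L0 miss [D]
  6 | W B2 → L0 miss wb→B0 [D]
  7 | R B1 → L1 miss wb→B3 [-]
  8 | W B1 → L1 hit [D]
  9 | W B0 → L0 miss wb→B2 [D]
  10 | R B2 → L0 miss wb→B0 [-]
  11 | R B2 → L0 hit [-]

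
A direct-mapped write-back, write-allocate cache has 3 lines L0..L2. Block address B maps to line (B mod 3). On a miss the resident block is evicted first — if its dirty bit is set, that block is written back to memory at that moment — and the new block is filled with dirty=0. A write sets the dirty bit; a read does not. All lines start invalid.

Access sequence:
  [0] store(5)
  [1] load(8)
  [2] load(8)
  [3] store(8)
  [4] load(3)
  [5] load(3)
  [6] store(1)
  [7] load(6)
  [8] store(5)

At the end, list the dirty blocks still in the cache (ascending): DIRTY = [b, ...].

DIRTY = [1, 5]

  0 | W B5 → L2 miss [D]
  1 | R B8 → L2 miss wb→B5 [-]
  2 | R B8 → L2 hit [-]
  3 | W B8 → L2 hit [D]
  4 | R B3 → L0 miss [-]
  5 | R B3 → L0 hit [-]
  6 | W B1 → L1 miss [D]
  7 | R B6 → L0 miss [-]
  8 | W B5 → L2 miss wb→B8 [D]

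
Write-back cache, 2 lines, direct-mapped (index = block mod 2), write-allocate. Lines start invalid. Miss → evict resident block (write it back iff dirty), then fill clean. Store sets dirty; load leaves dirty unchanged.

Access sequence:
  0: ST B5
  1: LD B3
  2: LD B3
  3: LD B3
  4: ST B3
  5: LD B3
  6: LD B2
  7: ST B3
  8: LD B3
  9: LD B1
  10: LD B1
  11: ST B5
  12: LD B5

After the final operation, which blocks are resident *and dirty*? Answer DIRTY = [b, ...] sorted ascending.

0: W B5 -> L1 miss  d=D]
1: R B3 -> L1 miss wb->B5  d=-]
2: R B3 -> L1 hit  d=-]
3: R B3 -> L1 hit  d=-]
4: W B3 -> L1 hit  d=D]
5: R B3 -> L1 hit  d=D]
6: R B2 -> L0 miss  d=-]
7: W B3 -> L1 hit  d=D]
8: R B3 -> L1 hit  d=D]
9: R B1 -> L1 miss wb->B3  d=-]
10: R B1 -> L1 hit  d=-]
11: W B5 -> L1 miss  d=D]
12: R B5 -> L1 hit  d=D]

DIRTY = [5]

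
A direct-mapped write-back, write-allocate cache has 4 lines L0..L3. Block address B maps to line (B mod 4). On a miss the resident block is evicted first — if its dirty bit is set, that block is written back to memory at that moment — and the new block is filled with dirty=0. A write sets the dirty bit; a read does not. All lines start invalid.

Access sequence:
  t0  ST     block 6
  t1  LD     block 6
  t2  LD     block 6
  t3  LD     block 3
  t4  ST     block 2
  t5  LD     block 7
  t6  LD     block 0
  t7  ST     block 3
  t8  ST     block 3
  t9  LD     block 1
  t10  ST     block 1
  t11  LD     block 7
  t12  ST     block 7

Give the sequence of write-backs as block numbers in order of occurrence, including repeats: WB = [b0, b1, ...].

WB = [6, 3]

  0 | W B6 → L2 miss [D]
  1 | R B6 → L2 hit [D]
  2 | R B6 → L2 hit [D]
  3 | R B3 → L3 miss [-]
  4 | W B2 → L2 miss wb→B6 [D]
  5 | R B7 → L3 miss [-]
  6 | R B0 → L0 miss [-]
  7 | W B3 → L3 miss [D]
  8 | W B3 → L3 hit [D]
  9 | R B1 → L1 miss [-]
  10 | W B1 → L1 hit [D]
  11 | R B7 → L3 miss wb→B3 [-]
  12 | W B7 → L3 hit [D]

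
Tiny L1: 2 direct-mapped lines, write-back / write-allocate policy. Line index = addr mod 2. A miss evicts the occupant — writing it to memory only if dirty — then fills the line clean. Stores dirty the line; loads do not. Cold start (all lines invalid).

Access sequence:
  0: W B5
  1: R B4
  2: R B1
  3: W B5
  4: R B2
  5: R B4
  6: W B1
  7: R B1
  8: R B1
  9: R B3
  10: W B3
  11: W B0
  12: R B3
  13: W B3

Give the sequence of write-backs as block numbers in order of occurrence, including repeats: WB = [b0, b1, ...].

0: W B5 → L1 miss [D]
1: R B4 → L0 miss [-]
2: R B1 → L1 miss wb→B5 [-]
3: W B5 → L1 miss [D]
4: R B2 → L0 miss [-]
5: R B4 → L0 miss [-]
6: W B1 → L1 miss wb→B5 [D]
7: R B1 → L1 hit [D]
8: R B1 → L1 hit [D]
9: R B3 → L1 miss wb→B1 [-]
10: W B3 → L1 hit [D]
11: W B0 → L0 miss [D]
12: R B3 → L1 hit [D]
13: W B3 → L1 hit [D]

WB = [5, 5, 1]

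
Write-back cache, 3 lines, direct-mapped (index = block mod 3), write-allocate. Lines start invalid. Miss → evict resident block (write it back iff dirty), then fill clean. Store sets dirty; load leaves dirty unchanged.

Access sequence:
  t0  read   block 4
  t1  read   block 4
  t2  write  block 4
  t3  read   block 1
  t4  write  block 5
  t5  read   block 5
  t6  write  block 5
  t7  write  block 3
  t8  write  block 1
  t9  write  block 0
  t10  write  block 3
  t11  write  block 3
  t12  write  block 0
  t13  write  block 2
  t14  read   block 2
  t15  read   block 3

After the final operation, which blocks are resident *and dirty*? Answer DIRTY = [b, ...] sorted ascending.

DIRTY = [1, 2]

0: R B4 -> L1 miss  d=-]
1: R B4 -> L1 hit  d=-]
2: W B4 -> L1 hit  d=D]
3: R B1 -> L1 miss wb->B4  d=-]
4: W B5 -> L2 miss  d=D]
5: R B5 -> L2 hit  d=D]
6: W B5 -> L2 hit  d=D]
7: W B3 -> L0 miss  d=D]
8: W B1 -> L1 hit  d=D]
9: W B0 -> L0 miss wb->B3  d=D]
10: W B3 -> L0 miss wb->B0  d=D]
11: W B3 -> L0 hit  d=D]
12: W B0 -> L0 miss wb->B3  d=D]
13: W B2 -> L2 miss wb->B5  d=D]
14: R B2 -> L2 hit  d=D]
15: R B3 -> L0 miss wb->B0  d=-]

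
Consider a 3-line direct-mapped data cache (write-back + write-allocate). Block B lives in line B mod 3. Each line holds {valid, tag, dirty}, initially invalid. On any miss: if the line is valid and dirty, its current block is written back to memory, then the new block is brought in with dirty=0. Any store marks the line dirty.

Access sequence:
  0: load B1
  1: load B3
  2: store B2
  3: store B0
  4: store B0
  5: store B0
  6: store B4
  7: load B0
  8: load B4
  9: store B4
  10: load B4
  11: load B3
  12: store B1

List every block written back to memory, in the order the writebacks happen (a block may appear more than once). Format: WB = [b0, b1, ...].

0: R B1 → L1 miss [-]
1: R B3 → L0 miss [-]
2: W B2 → L2 miss [D]
3: W B0 → L0 miss [D]
4: W B0 → L0 hit [D]
5: W B0 → L0 hit [D]
6: W B4 → L1 miss [D]
7: R B0 → L0 hit [D]
8: R B4 → L1 hit [D]
9: W B4 → L1 hit [D]
10: R B4 → L1 hit [D]
11: R B3 → L0 miss wb→B0 [-]
12: W B1 → L1 miss wb→B4 [D]

WB = [0, 4]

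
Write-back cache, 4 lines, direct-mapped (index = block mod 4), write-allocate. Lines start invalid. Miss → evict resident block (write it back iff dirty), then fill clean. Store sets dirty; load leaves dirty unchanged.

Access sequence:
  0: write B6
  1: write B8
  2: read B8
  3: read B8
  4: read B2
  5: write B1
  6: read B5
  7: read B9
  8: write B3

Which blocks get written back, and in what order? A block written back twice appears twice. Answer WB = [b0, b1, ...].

0: W B6 -> L2 miss  d=D]
1: W B8 -> L0 miss  d=D]
2: R B8 -> L0 hit  d=D]
3: R B8 -> L0 hit  d=D]
4: R B2 -> L2 miss wb->B6  d=-]
5: W B1 -> L1 miss  d=D]
6: R B5 -> L1 miss wb->B1  d=-]
7: R B9 -> L1 miss  d=-]
8: W B3 -> L3 miss  d=D]

WB = [6, 1]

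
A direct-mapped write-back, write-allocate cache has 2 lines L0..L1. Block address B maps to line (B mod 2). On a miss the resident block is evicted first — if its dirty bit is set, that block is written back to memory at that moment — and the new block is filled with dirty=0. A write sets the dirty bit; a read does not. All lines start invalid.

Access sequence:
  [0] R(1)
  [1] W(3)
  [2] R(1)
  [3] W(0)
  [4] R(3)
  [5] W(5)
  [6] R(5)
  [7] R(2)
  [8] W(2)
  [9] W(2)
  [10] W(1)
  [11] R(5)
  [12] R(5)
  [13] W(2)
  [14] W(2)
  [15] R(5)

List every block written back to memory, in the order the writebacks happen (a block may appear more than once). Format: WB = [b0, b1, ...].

0: R B1 -> L1 miss  d=-]
1: W B3 -> L1 miss  d=D]
2: R B1 -> L1 miss wb->B3  d=-]
3: W B0 -> L0 miss  d=D]
4: R B3 -> L1 miss  d=-]
5: W B5 -> L1 miss  d=D]
6: R B5 -> L1 hit  d=D]
7: R B2 -> L0 miss wb->B0  d=-]
8: W B2 -> L0 hit  d=D]
9: W B2 -> L0 hit  d=D]
10: W B1 -> L1 miss wb->B5  d=D]
11: R B5 -> L1 miss wb->B1  d=-]
12: R B5 -> L1 hit  d=-]
13: W B2 -> L0 hit  d=D]
14: W B2 -> L0 hit  d=D]
15: R B5 -> L1 hit  d=-]

WB = [3, 0, 5, 1]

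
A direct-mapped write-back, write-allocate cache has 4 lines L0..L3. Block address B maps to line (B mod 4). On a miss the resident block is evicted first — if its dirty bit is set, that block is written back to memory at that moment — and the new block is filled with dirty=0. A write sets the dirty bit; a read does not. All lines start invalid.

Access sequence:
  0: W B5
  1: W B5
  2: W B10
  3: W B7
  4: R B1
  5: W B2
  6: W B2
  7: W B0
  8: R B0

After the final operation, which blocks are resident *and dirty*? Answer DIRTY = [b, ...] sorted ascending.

  0 | W B5 → L1 miss [D]
  1 | W B5 → L1 hit [D]
  2 | W B10 → L2 miss [D]
  3 | W B7 → L3 miss [D]
  4 | R B1 → L1 miss wb→B5 [-]
  5 | W B2 → L2 miss wb→B10 [D]
  6 | W B2 → L2 hit [D]
  7 | W B0 → L0 miss [D]
  8 | R B0 → L0 hit [D]

DIRTY = [0, 2, 7]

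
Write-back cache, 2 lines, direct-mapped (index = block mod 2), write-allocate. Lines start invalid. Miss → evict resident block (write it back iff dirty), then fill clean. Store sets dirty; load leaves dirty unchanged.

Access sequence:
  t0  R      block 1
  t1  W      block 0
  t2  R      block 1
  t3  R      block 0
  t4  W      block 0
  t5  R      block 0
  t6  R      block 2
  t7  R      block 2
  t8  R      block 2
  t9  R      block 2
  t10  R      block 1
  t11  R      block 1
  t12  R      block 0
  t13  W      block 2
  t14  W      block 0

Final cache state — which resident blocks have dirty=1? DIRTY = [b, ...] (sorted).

0: R B1 → L1 miss [-]
1: W B0 → L0 miss [D]
2: R B1 → L1 hit [-]
3: R B0 → L0 hit [D]
4: W B0 → L0 hit [D]
5: R B0 → L0 hit [D]
6: R B2 → L0 miss wb→B0 [-]
7: R B2 → L0 hit [-]
8: R B2 → L0 hit [-]
9: R B2 → L0 hit [-]
10: R B1 → L1 hit [-]
11: R B1 → L1 hit [-]
12: R B0 → L0 miss [-]
13: W B2 → L0 miss [D]
14: W B0 → L0 miss wb→B2 [D]

DIRTY = [0]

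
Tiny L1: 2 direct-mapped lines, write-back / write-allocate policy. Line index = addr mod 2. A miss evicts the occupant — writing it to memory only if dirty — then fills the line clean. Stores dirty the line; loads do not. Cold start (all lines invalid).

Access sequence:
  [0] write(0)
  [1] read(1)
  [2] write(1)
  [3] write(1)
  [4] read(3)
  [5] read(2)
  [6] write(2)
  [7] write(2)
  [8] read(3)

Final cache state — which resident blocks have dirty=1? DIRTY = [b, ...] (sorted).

DIRTY = [2]

  0 | W B0 → L0 miss [D]
  1 | R B1 → L1 miss [-]
  2 | W B1 → L1 hit [D]
  3 | W B1 → L1 hit [D]
  4 | R B3 → L1 miss wb→B1 [-]
  5 | R B2 → L0 miss wb→B0 [-]
  6 | W B2 → L0 hit [D]
  7 | W B2 → L0 hit [D]
  8 | R B3 → L1 hit [-]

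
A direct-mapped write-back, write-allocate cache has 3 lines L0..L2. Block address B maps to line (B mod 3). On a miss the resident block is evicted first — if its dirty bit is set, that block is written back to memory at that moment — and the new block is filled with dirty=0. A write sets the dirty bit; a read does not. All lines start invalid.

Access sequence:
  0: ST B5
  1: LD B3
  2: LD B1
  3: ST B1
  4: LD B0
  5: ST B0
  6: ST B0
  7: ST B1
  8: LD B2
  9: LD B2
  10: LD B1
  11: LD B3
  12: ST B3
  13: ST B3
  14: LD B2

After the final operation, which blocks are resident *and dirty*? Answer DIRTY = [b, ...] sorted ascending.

  0 | W B5 → L2 miss [D]
  1 | R B3 → L0 miss [-]
  2 | R B1 → L1 miss [-]
  3 | W B1 → L1 hit [D]
  4 | R B0 → L0 miss [-]
  5 | W B0 → L0 hit [D]
  6 | W B0 → L0 hit [D]
  7 | W B1 → L1 hit [D]
  8 | R B2 → L2 miss wb→B5 [-]
  9 | R B2 → L2 hit [-]
  10 | R B1 → L1 hit [D]
  11 | R B3 → L0 miss wb→B0 [-]
  12 | W B3 → L0 hit [D]
  13 | W B3 → L0 hit [D]
  14 | R B2 → L2 hit [-]

DIRTY = [1, 3]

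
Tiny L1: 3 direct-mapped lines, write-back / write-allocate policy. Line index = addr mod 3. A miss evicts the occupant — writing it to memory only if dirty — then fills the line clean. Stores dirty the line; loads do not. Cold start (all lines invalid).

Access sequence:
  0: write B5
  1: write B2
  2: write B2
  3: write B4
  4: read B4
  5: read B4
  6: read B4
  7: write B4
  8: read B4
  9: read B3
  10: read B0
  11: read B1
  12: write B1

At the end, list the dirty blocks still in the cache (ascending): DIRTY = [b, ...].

DIRTY = [1, 2]

0: W B5 -> L2 miss  d=D]
1: W B2 -> L2 miss wb->B5  d=D]
2: W B2 -> L2 hit  d=D]
3: W B4 -> L1 miss  d=D]
4: R B4 -> L1 hit  d=D]
5: R B4 -> L1 hit  d=D]
6: R B4 -> L1 hit  d=D]
7: W B4 -> L1 hit  d=D]
8: R B4 -> L1 hit  d=D]
9: R B3 -> L0 miss  d=-]
10: R B0 -> L0 miss  d=-]
11: R B1 -> L1 miss wb->B4  d=-]
12: W B1 -> L1 hit  d=D]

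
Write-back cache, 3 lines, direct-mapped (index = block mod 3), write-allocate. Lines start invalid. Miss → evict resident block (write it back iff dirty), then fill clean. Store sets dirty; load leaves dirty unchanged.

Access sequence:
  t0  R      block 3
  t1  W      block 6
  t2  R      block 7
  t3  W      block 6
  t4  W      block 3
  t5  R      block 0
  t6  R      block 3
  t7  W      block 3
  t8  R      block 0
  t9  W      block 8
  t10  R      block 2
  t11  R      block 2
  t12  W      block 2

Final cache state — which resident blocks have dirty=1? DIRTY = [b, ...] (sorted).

DIRTY = [2]

  0 | R B3 → L0 miss [-]
  1 | W B6 → L0 miss [D]
  2 | R B7 → L1 miss [-]
  3 | W B6 → L0 hit [D]
  4 | W B3 → L0 miss wb→B6 [D]
  5 | R B0 → L0 miss wb→B3 [-]
  6 | R B3 → L0 miss [-]
  7 | W B3 → L0 hit [D]
  8 | R B0 → L0 miss wb→B3 [-]
  9 | W B8 → L2 miss [D]
  10 | R B2 → L2 miss wb→B8 [-]
  11 | R B2 → L2 hit [-]
  12 | W B2 → L2 hit [D]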